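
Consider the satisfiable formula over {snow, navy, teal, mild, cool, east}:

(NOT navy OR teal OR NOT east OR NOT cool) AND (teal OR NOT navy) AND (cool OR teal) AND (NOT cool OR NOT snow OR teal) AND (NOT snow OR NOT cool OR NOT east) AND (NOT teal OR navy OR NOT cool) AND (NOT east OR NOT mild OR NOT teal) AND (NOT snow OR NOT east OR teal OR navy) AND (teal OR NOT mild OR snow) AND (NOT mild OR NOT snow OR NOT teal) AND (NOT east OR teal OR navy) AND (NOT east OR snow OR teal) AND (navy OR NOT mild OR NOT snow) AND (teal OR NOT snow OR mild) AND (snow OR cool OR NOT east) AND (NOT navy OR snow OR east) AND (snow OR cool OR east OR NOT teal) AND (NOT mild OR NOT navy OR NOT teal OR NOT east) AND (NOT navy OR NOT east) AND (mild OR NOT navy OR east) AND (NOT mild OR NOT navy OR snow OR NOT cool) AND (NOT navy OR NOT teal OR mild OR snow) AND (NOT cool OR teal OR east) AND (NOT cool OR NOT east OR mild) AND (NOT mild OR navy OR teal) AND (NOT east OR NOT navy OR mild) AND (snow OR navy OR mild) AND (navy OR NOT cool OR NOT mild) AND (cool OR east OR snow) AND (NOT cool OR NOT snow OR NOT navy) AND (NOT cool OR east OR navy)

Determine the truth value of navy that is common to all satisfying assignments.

Suppose navy = true.
Unit clause (teal) forces teal = true.
Unit clause (NOT east) forces east = false.
Unit clause (snow) forces snow = true.
Unit clause (NOT mild) forces mild = false.
Now (mild) is unsatisfied and unit — conflict.
So every satisfying assignment has navy = False.

False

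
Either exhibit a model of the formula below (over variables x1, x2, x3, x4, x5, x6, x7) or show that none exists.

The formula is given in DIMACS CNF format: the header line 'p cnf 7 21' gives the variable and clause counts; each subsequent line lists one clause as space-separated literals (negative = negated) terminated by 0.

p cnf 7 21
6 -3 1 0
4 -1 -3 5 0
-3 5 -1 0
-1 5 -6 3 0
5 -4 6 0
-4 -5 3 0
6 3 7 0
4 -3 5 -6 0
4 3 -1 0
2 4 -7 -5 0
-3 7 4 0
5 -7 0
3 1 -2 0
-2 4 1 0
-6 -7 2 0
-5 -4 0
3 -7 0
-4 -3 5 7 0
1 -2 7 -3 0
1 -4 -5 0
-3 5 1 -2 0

x1=False; x2=False; x3=False; x4=True; x5=False; x6=True; x7=False

Suppose x5 = False.
Unit clause (¬x7) forces x7 = False.
Suppose x3 = False.
Unit clause (x6) forces x6 = True.
Unit clause (¬x1) forces x1 = False.
Unit clause (¬x2) forces x2 = False.
Every clause is now satisfied; x4 is unconstrained.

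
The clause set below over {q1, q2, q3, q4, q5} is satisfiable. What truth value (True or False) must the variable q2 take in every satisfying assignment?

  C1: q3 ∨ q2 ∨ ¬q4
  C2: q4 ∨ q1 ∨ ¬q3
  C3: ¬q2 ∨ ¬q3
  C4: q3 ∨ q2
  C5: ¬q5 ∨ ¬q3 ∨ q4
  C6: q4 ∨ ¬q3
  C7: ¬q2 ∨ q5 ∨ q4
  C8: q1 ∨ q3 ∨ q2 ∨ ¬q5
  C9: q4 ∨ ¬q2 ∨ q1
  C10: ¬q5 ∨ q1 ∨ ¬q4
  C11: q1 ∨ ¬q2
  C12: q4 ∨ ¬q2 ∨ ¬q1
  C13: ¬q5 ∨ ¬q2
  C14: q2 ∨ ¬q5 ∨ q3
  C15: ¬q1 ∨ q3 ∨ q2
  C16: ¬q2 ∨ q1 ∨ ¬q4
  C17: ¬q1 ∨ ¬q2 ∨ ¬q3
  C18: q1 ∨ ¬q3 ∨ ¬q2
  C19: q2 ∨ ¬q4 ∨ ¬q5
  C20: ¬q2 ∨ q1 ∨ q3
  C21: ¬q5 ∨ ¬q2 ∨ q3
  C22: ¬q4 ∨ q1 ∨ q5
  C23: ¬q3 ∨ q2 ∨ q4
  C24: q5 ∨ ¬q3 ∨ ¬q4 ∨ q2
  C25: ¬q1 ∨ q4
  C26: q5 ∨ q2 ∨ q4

True

Suppose q2 = False.
The clause (q3) is unit, so q3 = True.
The clause (q4) is unit, so q4 = True.
The clause (¬q5) is unit, so q5 = False.
But (q5) is also a unit clause — contradiction.
So every satisfying assignment has q2 = True.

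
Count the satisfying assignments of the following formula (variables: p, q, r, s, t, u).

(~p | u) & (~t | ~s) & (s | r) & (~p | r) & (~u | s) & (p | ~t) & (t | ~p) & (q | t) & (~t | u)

There are 2^6 = 64 truth assignments over (p, q, r, s, t, u).
Split on s. With s = 1, the clauses containing s are satisfied and ~s drops from the rest; 4 of the 2^5 = 32 assignments to the other variables satisfy what remains.
With s = 0, by the same count on the reduced clause set, 1 assignment works.
Total: 4 + 1 = 5.

5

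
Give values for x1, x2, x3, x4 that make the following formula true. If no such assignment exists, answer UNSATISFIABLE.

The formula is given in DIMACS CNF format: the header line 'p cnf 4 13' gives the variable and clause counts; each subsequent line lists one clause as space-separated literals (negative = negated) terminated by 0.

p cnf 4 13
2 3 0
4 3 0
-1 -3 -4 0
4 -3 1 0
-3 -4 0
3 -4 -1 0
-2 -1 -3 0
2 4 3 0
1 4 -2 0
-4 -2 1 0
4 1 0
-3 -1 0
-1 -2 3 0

UNSATISFIABLE

Suppose x2 = True.
Suppose x4 = True.
The clause (¬x3) is unit, so x3 = False.
The clause (¬x1) is unit, so x1 = False.
Now (x1) is unsatisfied and unit — conflict.
Undo x4 and try x4 = False.
The clause (x3) is unit, so x3 = True.
The clause (x1) is unit, so x1 = True.
Now (¬x1) is unsatisfied and unit — conflict.
Neither x4 = True nor x4 = False works.
Undo x2 and try x2 = False.
The clause (x3) is unit, so x3 = True.
The clause (¬x4) is unit, so x4 = False.
The clause (x1) is unit, so x1 = True.
Now (¬x1) is unsatisfied and unit — conflict.
Neither x2 = True nor x2 = False works.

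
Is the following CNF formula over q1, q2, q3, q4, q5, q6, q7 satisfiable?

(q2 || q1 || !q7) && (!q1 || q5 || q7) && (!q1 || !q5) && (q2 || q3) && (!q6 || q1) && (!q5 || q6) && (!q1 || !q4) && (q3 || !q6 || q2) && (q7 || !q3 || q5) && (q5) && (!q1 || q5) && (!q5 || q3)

Unsatisfiable

(q5) alone gives q5 = true.
(!q1) alone gives q1 = false.
(!q6) alone gives q6 = false.
But (q6) is also a unit clause — contradiction.
No assignment satisfies every clause.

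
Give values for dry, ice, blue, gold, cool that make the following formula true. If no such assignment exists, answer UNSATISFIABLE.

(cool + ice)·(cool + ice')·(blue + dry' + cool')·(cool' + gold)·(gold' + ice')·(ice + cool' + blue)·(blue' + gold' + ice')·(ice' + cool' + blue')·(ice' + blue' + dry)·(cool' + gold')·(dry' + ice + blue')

UNSATISFIABLE

Try cool = 1.
From the singleton clause (gold), gold = 1.
Now (gold') is unsatisfied and unit — conflict.
So cool must be the other value — set cool = 0.
From the singleton clause (ice), ice = 1.
Now (ice') is unsatisfied and unit — conflict.
Either choice for cool ends in contradiction.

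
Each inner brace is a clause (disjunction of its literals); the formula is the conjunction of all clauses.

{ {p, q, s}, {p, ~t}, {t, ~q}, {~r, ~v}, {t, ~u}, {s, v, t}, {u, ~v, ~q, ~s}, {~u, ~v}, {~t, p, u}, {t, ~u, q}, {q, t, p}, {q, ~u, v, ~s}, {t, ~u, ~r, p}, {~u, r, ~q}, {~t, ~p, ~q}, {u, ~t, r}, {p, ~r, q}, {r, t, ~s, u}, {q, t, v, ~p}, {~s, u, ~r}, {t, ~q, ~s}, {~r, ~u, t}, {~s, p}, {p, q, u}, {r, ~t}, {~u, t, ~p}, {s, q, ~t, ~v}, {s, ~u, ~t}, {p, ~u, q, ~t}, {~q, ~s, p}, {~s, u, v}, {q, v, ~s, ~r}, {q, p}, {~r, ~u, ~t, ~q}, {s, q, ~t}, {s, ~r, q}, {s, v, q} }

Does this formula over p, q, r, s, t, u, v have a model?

Case p = 1:
Case t = 0:
Unit clause (~q) forces q = 0.
Unit clause (~u) forces u = 0.
Unit clause (v) forces v = 1.
Unit clause (~r) forces r = 0.
Unit clause (~s) forces s = 0.
Every clause now holds.
A satisfying assignment: p: 1, q: 0, r: 0, s: 0, t: 0, u: 0, v: 1.

Satisfiable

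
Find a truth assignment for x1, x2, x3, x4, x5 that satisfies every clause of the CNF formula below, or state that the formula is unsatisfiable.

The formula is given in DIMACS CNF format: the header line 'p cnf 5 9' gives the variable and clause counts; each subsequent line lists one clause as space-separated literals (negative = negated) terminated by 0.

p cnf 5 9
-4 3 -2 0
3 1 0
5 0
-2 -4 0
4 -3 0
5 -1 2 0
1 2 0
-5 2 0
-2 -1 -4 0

Unit clause (x5) forces x5 = True.
Unit clause (x2) forces x2 = True.
Unit clause (¬x4) forces x4 = False.
Unit clause (¬x3) forces x3 = False.
Unit clause (x1) forces x1 = True.
All clauses are satisfied.

x1: True,  x2: True,  x3: False,  x4: False,  x5: True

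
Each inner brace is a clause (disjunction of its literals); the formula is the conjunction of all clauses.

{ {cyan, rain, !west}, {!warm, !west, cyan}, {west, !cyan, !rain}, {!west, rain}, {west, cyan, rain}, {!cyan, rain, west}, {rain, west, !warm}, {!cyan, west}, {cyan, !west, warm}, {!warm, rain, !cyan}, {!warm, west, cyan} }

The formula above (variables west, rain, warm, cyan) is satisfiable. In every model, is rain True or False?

True

Suppose rain = false.
Unit clause (!west) forces west = false.
Unit clause (cyan) forces cyan = true.
But (!cyan) is also a unit clause — contradiction.
So every satisfying assignment has rain = True.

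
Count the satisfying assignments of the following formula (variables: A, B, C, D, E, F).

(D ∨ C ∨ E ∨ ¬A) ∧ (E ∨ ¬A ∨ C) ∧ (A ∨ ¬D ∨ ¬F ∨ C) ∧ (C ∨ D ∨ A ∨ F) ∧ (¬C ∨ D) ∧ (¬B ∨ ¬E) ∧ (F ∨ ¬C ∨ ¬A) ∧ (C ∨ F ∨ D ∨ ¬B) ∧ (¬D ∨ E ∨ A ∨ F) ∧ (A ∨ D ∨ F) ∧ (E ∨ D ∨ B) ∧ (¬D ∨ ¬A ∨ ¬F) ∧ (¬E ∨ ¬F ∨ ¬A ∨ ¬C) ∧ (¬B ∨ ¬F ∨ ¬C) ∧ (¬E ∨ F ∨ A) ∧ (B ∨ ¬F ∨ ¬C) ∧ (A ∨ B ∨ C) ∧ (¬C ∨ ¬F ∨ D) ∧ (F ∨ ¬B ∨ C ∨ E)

4

There are 2^6 = 64 truth assignments over (A, B, C, D, E, F).
Split on E. With E = True, the clauses containing E are satisfied and ¬E drops from the rest; 3 of the 2^5 = 32 assignments to the other variables satisfy what remains.
With E = False, by the same count on the reduced clause set, 1 assignment works.
Total: 3 + 1 = 4.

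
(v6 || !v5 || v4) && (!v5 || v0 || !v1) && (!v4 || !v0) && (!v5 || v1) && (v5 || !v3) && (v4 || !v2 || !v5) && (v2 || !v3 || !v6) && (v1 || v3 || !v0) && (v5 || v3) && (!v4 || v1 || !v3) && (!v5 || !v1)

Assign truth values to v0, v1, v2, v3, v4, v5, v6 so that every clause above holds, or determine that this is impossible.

UNSATISFIABLE

Suppose v4 = false.
Suppose v6 = true.
Suppose v5 = false.
From the singleton clause (!v3), v3 = false.
But (v3) is also a unit clause — contradiction.
Undo v5 and try v5 = true.
From the singleton clause (v1), v1 = true.
But (!v1) is also a unit clause — contradiction.
Both values of v5 lead to a conflict.
Undo v6 and try v6 = false.
From the singleton clause (!v5), v5 = false.
From the singleton clause (!v3), v3 = false.
But (v3) is also a unit clause — contradiction.
Both values of v6 lead to a conflict.
Undo v4 and try v4 = true.
From the singleton clause (!v0), v0 = false.
Suppose v5 = false.
From the singleton clause (!v3), v3 = false.
But (v3) is also a unit clause — contradiction.
Undo v5 and try v5 = true.
From the singleton clause (!v1), v1 = false.
But (v1) is also a unit clause — contradiction.
Both values of v5 lead to a conflict.
Both values of v4 lead to a conflict.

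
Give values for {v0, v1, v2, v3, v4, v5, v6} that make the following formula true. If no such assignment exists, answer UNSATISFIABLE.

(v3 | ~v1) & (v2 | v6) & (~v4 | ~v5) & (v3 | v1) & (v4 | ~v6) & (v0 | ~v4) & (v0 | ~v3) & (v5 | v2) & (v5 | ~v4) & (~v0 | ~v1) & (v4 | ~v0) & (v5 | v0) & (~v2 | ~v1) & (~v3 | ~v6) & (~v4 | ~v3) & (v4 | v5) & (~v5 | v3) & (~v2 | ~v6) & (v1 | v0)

UNSATISFIABLE

Try v3 = 1.
(v0) alone gives v0 = 1.
(~v1) alone gives v1 = 0.
(v4) alone gives v4 = 1.
Now (~v4) is unsatisfied and unit — conflict.
So v3 must be the other value — set v3 = 0.
(~v1) alone gives v1 = 0.
Now (v1) is unsatisfied and unit — conflict.
Either choice for v3 ends in contradiction.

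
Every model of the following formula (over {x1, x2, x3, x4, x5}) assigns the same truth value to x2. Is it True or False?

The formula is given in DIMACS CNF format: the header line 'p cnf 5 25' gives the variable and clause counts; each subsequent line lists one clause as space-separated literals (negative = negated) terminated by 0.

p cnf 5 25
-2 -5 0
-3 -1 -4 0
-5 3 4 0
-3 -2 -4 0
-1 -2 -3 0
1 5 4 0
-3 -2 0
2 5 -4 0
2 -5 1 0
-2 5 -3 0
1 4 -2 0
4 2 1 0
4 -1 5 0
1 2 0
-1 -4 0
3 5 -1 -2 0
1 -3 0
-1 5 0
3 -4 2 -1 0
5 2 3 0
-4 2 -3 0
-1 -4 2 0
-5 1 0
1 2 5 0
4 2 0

Suppose x2 = False.
Unit clause (x1) forces x1 = True.
Unit clause (¬x4) forces x4 = False.
But (x4) is also a unit clause — contradiction.
So every satisfying assignment has x2 = True.

True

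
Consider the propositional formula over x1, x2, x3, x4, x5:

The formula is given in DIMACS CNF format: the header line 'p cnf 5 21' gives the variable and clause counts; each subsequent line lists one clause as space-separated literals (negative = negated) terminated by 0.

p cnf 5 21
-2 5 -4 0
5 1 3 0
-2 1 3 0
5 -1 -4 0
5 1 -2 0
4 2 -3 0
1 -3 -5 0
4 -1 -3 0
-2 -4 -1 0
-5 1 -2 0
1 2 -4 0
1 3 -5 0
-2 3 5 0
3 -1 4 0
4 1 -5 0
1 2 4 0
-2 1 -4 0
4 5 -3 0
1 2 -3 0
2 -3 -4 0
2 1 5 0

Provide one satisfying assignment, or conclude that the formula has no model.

Try x2 = False.
Try x4 = True.
(x1) alone gives x1 = True.
(x5) alone gives x5 = True.
(¬x3) alone gives x3 = False.
All clauses are satisfied.

x1: True, x2: False, x3: False, x4: True, x5: True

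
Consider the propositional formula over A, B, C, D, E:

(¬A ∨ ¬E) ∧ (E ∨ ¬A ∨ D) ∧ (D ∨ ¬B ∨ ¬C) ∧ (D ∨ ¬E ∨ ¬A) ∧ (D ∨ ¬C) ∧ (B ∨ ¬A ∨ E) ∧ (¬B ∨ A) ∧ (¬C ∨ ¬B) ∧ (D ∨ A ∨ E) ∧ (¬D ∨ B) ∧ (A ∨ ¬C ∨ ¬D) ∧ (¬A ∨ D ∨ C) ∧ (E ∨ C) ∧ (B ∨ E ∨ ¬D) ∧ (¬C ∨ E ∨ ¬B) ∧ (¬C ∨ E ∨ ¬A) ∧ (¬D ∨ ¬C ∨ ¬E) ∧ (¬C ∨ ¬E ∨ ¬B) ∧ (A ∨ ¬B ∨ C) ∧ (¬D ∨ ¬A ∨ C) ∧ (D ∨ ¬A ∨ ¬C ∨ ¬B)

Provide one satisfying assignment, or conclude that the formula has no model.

A=False; B=False; C=False; D=False; E=True

Try A = False.
From the singleton clause (¬B), B = False.
From the singleton clause (¬D), D = False.
From the singleton clause (¬C), C = False.
From the singleton clause (E), E = True.
This assignment satisfies each clause.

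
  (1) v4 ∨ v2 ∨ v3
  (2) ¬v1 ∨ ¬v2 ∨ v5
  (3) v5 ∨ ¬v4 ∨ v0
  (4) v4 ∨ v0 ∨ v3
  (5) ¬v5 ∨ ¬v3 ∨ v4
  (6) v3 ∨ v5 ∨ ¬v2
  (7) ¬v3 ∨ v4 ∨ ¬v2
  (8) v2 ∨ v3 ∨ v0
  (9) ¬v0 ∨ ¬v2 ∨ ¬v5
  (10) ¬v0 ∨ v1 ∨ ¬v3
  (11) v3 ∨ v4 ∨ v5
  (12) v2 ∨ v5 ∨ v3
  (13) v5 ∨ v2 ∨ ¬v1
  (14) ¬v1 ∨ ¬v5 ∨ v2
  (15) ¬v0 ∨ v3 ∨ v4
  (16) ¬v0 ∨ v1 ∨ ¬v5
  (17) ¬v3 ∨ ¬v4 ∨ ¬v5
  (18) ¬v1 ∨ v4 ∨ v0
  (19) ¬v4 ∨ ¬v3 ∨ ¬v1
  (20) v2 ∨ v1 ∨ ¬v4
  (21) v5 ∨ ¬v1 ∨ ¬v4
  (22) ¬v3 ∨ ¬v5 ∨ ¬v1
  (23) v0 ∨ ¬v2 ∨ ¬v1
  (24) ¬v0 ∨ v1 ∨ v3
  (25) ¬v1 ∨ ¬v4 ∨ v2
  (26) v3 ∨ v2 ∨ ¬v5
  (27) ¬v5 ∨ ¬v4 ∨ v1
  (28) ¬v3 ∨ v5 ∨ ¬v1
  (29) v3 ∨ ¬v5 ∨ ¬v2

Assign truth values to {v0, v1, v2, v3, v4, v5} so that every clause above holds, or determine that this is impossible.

Branch on v4: set v4 = False.
Branch on v2: set v2 = False.
From the singleton clause (v3), v3 = True.
From the singleton clause (¬v5), v5 = False.
From the singleton clause (¬v1), v1 = False.
From the singleton clause (¬v0), v0 = False.
This assignment satisfies each clause.

v0=False,  v1=False,  v2=False,  v3=True,  v4=False,  v5=False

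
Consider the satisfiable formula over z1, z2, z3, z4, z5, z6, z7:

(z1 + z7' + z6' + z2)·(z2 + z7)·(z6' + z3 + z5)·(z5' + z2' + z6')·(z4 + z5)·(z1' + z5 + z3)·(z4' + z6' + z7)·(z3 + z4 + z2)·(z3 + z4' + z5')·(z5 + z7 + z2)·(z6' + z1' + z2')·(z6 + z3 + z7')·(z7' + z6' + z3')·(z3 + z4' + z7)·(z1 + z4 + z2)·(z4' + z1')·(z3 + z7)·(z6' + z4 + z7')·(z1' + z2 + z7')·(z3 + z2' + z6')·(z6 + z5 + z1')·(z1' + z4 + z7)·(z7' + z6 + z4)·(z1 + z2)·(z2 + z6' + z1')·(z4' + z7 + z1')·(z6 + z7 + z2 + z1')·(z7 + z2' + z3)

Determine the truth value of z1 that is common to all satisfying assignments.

Suppose z1 = 1.
From the singleton clause (z4'), z4 = 0.
From the singleton clause (z5), z5 = 1.
From the singleton clause (z7), z7 = 1.
From the singleton clause (z6'), z6 = 0.
Now (z6) is unsatisfied and unit — conflict.
So every satisfying assignment has z1 = False.

False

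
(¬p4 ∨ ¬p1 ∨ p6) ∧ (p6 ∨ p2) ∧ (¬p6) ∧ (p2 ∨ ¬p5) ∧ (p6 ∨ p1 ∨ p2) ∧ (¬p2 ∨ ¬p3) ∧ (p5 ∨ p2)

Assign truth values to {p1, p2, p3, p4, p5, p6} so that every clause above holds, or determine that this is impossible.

From the singleton clause (¬p6), p6 = False.
From the singleton clause (p2), p2 = True.
From the singleton clause (¬p3), p3 = False.
Branch on p4: set p4 = True.
From the singleton clause (¬p1), p1 = False.
Every clause is now satisfied; p5 is unconstrained.

p1 ↦ False, p2 ↦ True, p3 ↦ False, p4 ↦ True, p5 ↦ True, p6 ↦ False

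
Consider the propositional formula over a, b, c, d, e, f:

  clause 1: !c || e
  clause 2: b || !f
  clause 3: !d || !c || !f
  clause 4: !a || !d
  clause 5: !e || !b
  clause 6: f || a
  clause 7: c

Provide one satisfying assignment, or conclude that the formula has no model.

Unit clause (c) forces c = true.
Unit clause (e) forces e = true.
Unit clause (!b) forces b = false.
Unit clause (!f) forces f = false.
Unit clause (a) forces a = true.
Unit clause (!d) forces d = false.
This assignment satisfies each clause.

a ↦ true; b ↦ false; c ↦ true; d ↦ false; e ↦ true; f ↦ false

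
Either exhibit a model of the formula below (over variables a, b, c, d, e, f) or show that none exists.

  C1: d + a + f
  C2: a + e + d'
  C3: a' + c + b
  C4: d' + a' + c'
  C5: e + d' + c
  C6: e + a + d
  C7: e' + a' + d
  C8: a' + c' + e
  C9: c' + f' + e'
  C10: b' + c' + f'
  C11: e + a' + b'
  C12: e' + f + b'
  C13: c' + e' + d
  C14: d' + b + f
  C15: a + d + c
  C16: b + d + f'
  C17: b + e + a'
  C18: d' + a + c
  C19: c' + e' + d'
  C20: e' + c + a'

UNSATISFIABLE

Branch on d: set d = 1.
Branch on a: set a = 1.
Unit clause (c') forces c = 0.
Unit clause (b) forces b = 1.
Unit clause (e) forces e = 1.
That conflicts with the unit clause (e').
Backtrack on a: now try a = 0.
Unit clause (e) forces e = 1.
Unit clause (c) forces c = 1.
That conflicts with the unit clause (c').
Either choice for a ends in contradiction.
Backtrack on d: now try d = 0.
Branch on a: set a = 1.
Unit clause (e') forces e = 0.
Unit clause (c') forces c = 0.
Unit clause (b) forces b = 1.
That conflicts with the unit clause (b').
Backtrack on a: now try a = 0.
Unit clause (f) forces f = 1.
Unit clause (e) forces e = 1.
Unit clause (c') forces c = 0.
That conflicts with the unit clause (c).
Either choice for a ends in contradiction.
Either choice for d ends in contradiction.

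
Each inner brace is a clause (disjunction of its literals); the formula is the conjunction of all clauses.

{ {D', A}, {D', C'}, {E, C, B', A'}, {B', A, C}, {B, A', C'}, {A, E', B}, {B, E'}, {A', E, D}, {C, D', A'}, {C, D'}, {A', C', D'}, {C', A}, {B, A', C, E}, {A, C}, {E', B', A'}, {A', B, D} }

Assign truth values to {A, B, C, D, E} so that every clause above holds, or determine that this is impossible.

UNSATISFIABLE

Suppose D = 0.
Suppose B = 1.
Suppose A = 1.
(E) alone gives E = 1.
That conflicts with the unit clause (E').
Undo A and try A = 0.
(C) alone gives C = 1.
That conflicts with the unit clause (C').
Neither A = 1 nor A = 0 works.
Undo B and try B = 0.
(E') alone gives E = 0.
(A') alone gives A = 0.
(C') alone gives C = 0.
That conflicts with the unit clause (C).
Neither B = 1 nor B = 0 works.
Undo D and try D = 1.
(A) alone gives A = 1.
(C') alone gives C = 0.
That conflicts with the unit clause (C).
Neither D = 1 nor D = 0 works.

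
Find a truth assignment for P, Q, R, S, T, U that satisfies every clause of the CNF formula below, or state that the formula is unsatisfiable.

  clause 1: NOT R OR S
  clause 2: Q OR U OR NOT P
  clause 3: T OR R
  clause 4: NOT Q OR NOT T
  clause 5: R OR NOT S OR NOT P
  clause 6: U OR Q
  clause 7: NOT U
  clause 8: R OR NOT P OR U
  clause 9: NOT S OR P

P: true,  Q: true,  R: true,  S: true,  T: false,  U: false

The clause (NOT U) is unit, so U = false.
The clause (Q) is unit, so Q = true.
The clause (NOT T) is unit, so T = false.
The clause (R) is unit, so R = true.
The clause (S) is unit, so S = true.
The clause (P) is unit, so P = true.
Every clause now holds.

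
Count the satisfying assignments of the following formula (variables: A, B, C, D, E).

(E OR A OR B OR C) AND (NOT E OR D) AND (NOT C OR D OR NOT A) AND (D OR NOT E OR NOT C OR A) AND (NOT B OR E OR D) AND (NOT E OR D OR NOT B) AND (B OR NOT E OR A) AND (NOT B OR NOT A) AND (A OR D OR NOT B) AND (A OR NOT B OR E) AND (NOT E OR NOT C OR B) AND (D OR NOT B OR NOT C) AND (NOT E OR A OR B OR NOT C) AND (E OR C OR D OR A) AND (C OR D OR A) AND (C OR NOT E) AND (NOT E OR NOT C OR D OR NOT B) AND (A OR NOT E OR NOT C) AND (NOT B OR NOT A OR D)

There are 2^5 = 32 truth assignments over (A, B, C, D, E).
Split on D. With D = true, the clauses containing D are satisfied and NOT D drops from the rest; 3 of the 2^4 = 16 assignments to the other variables satisfy what remains.
With D = false, by the same count on the reduced clause set, 2 assignments work.
(One model: A=F, B=F, C=T, D=F, E=F.)
Total: 3 + 2 = 5.

5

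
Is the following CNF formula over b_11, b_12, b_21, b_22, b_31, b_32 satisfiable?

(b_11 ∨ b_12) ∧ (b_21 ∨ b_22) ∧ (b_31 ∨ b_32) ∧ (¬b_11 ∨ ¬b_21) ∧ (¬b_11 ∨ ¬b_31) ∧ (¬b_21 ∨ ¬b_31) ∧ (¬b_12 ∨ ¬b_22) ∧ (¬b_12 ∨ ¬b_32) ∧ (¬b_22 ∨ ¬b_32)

No, unsatisfiable

Branch on b_11: set b_11 = True.
From the singleton clause (¬b_21), b_21 = False.
From the singleton clause (b_22), b_22 = True.
From the singleton clause (¬b_31), b_31 = False.
From the singleton clause (b_32), b_32 = True.
Now (¬b_32) is unsatisfied and unit — conflict.
Backtrack on b_11: now try b_11 = False.
From the singleton clause (b_12), b_12 = True.
From the singleton clause (¬b_22), b_22 = False.
From the singleton clause (b_21), b_21 = True.
From the singleton clause (¬b_31), b_31 = False.
From the singleton clause (b_32), b_32 = True.
Now (¬b_32) is unsatisfied and unit — conflict.
Neither b_11 = True nor b_11 = False works.
No assignment satisfies every clause.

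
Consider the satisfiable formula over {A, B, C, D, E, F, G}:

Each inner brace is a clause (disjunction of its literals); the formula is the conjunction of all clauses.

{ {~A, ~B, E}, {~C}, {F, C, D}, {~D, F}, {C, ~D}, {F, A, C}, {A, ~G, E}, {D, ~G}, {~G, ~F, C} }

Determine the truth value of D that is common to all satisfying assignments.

Suppose D = 1.
The clause (~C) is unit, so C = 0.
But (C) is also a unit clause — contradiction.
So every satisfying assignment has D = False.

False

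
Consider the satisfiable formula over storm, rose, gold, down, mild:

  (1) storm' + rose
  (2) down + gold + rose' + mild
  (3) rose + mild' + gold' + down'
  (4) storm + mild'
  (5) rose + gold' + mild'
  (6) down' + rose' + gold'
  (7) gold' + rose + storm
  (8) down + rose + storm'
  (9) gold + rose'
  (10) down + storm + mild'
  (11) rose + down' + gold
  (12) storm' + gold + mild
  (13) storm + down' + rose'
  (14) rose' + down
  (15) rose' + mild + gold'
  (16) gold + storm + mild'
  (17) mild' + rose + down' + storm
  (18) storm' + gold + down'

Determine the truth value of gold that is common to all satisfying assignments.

Suppose gold = 1.
Case storm = 0:
Unit clause (mild') forces mild = 0.
Unit clause (rose) forces rose = 1.
That conflicts with the unit clause (rose').
That branch fails; take storm = 1 instead.
Unit clause (rose) forces rose = 1.
Unit clause (down') forces down = 0.
That conflicts with the unit clause (down).
Either choice for storm ends in contradiction.
So every satisfying assignment has gold = False.

False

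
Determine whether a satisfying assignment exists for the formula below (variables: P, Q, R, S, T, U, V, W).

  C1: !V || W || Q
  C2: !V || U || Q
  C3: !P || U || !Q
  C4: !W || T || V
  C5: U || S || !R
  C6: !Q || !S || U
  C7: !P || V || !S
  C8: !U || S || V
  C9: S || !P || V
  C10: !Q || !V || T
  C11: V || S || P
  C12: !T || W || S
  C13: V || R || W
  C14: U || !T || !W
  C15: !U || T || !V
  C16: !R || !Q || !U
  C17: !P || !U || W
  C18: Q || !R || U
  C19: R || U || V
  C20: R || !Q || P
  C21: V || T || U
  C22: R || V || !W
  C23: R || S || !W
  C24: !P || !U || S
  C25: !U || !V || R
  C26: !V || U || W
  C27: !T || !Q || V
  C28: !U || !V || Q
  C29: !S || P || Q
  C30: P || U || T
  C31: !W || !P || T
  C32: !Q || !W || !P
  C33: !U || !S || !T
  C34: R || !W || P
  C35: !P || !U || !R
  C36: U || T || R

No, unsatisfiable

Try V = false.
Try W = false.
From the singleton clause (R), R = true.
Try U = true.
From the singleton clause (S), S = true.
From the singleton clause (!P), P = false.
From the singleton clause (!Q), Q = false.
But (Q) is also a unit clause — contradiction.
So U must be the other value — set U = false.
From the singleton clause (S), S = true.
From the singleton clause (!Q), Q = false.
But (Q) is also a unit clause — contradiction.
Both values of U lead to a conflict.
So W must be the other value — set W = true.
From the singleton clause (T), T = true.
From the singleton clause (U), U = true.
From the singleton clause (S), S = true.
But (!S) is also a unit clause — contradiction.
Both values of W lead to a conflict.
So V must be the other value — set V = true.
Try W = true.
Try U = true.
From the singleton clause (T), T = true.
From the singleton clause (R), R = true.
From the singleton clause (!Q), Q = false.
But (Q) is also a unit clause — contradiction.
So U must be the other value — set U = false.
From the singleton clause (Q), Q = true.
From the singleton clause (!P), P = false.
From the singleton clause (!S), S = false.
From the singleton clause (!R), R = false.
But (R) is also a unit clause — contradiction.
Both values of U lead to a conflict.
So W must be the other value — set W = false.
From the singleton clause (Q), Q = true.
From the singleton clause (T), T = true.
From the singleton clause (S), S = true.
From the singleton clause (U), U = true.
But (!U) is also a unit clause — contradiction.
Both values of W lead to a conflict.
Both values of V lead to a conflict.
No assignment satisfies every clause.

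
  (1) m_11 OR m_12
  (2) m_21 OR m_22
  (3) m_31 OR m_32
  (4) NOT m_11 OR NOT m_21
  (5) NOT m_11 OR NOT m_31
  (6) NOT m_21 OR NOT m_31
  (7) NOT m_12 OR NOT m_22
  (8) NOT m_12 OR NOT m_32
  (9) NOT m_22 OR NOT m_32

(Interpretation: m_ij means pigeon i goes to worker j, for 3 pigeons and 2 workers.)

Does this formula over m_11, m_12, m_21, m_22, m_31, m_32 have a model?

Branch on m_11: set m_11 = true.
From the singleton clause (NOT m_21), m_21 = false.
From the singleton clause (m_22), m_22 = true.
From the singleton clause (NOT m_31), m_31 = false.
From the singleton clause (m_32), m_32 = true.
That conflicts with the unit clause (NOT m_32).
Undo m_11 and try m_11 = false.
From the singleton clause (m_12), m_12 = true.
From the singleton clause (NOT m_22), m_22 = false.
From the singleton clause (m_21), m_21 = true.
From the singleton clause (NOT m_31), m_31 = false.
From the singleton clause (m_32), m_32 = true.
That conflicts with the unit clause (NOT m_32).
Both values of m_11 lead to a conflict.
No assignment satisfies every clause.

No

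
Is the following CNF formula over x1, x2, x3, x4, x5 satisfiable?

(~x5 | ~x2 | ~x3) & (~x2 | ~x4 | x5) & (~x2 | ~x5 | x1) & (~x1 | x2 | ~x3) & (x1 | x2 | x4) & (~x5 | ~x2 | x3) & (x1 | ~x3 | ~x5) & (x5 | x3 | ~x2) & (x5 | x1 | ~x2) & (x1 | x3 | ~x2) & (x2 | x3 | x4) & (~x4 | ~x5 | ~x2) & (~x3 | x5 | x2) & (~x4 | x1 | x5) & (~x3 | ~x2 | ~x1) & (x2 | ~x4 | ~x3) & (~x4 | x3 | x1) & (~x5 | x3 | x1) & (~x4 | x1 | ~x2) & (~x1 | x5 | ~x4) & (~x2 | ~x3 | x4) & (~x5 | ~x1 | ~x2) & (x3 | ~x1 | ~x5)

No, unsatisfiable

Suppose x5 = 0.
Suppose x2 = 0.
The clause (~x3) is unit, so x3 = 0.
The clause (x4) is unit, so x4 = 1.
The clause (x1) is unit, so x1 = 1.
That conflicts with the unit clause (~x1).
That branch fails; take x2 = 1 instead.
The clause (~x4) is unit, so x4 = 0.
The clause (x3) is unit, so x3 = 1.
That conflicts with the unit clause (~x3).
Both values of x2 lead to a conflict.
That branch fails; take x5 = 1 instead.
Suppose x2 = 0.
Suppose x1 = 0.
The clause (x4) is unit, so x4 = 1.
The clause (~x3) is unit, so x3 = 0.
That conflicts with the unit clause (x3).
That branch fails; take x1 = 1 instead.
The clause (~x3) is unit, so x3 = 0.
That conflicts with the unit clause (x3).
Both values of x1 lead to a conflict.
That branch fails; take x2 = 1 instead.
The clause (~x3) is unit, so x3 = 0.
That conflicts with the unit clause (x3).
Both values of x2 lead to a conflict.
Both values of x5 lead to a conflict.
No assignment satisfies every clause.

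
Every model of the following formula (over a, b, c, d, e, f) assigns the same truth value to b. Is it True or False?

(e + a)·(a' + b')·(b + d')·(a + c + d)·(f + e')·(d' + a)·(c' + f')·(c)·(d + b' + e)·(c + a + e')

False

Suppose b = 1.
The clause (a') is unit, so a = 0.
The clause (e) is unit, so e = 1.
The clause (f) is unit, so f = 1.
The clause (d') is unit, so d = 0.
The clause (c) is unit, so c = 1.
That conflicts with the unit clause (c').
So every satisfying assignment has b = False.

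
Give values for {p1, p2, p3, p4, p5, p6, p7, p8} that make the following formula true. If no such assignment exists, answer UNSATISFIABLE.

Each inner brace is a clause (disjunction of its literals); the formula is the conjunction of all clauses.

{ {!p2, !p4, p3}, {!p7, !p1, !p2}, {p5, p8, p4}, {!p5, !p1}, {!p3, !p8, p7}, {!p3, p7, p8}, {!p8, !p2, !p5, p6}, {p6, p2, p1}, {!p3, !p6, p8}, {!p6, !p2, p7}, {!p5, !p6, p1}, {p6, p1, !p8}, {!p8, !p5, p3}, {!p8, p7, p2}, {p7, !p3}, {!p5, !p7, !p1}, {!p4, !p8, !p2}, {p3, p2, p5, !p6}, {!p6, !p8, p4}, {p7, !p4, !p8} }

Suppose p5 = false.
Suppose p8 = true.
Suppose p3 = false.
Suppose p2 = true.
The clause (!p4) is unit, so p4 = false.
The clause (!p6) is unit, so p6 = false.
The clause (p1) is unit, so p1 = true.
The clause (!p7) is unit, so p7 = false.
This assignment satisfies each clause.

p1=true, p2=true, p3=false, p4=false, p5=false, p6=false, p7=false, p8=true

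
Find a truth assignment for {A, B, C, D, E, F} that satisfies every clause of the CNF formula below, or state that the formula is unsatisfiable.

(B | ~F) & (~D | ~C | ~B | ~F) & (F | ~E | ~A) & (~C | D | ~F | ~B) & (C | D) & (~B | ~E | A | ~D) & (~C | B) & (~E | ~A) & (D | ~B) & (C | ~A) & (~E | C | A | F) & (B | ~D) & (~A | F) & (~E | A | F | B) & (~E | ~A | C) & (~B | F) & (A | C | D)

Suppose B = 1.
The clause (D) is unit, so D = 1.
The clause (F) is unit, so F = 1.
The clause (~C) is unit, so C = 0.
The clause (~A) is unit, so A = 0.
The clause (~E) is unit, so E = 0.
Every clause now holds.

A=0, B=1, C=0, D=1, E=0, F=1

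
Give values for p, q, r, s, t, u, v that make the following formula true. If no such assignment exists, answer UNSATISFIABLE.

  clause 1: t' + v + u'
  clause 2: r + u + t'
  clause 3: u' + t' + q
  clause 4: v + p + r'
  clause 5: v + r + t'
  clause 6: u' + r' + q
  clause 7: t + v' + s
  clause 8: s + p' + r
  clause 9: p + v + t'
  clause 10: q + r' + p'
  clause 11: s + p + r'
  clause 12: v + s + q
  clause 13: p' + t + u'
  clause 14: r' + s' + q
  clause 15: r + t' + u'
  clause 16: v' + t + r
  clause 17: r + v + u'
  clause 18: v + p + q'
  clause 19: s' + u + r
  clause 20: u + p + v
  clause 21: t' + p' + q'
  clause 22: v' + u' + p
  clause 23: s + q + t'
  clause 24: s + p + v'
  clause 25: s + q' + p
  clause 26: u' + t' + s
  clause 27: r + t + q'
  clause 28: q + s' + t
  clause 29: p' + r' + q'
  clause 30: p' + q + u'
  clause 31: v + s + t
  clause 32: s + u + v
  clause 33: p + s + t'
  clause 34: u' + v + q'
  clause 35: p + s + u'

p=0, q=1, r=1, s=1, t=0, u=0, v=1

Suppose t = 0.
Suppose v = 1.
From the singleton clause (s), s = 1.
From the singleton clause (r), r = 1.
From the singleton clause (q), q = 1.
From the singleton clause (p'), p = 0.
From the singleton clause (u'), u = 0.
Every clause now holds.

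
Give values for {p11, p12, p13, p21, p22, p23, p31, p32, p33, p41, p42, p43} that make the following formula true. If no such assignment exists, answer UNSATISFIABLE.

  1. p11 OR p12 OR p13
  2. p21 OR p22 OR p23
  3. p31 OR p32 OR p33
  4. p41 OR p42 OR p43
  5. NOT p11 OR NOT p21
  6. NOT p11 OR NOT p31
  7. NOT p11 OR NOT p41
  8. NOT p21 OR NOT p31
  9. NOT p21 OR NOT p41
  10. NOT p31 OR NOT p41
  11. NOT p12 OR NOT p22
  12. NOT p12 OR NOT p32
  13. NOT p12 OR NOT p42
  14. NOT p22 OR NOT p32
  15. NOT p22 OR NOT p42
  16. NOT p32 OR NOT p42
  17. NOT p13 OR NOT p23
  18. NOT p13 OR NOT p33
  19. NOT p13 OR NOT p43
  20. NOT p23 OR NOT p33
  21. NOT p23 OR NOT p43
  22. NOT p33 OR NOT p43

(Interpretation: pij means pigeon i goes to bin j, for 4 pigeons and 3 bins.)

UNSATISFIABLE

Suppose p11 = false.
Suppose p12 = true.
From the singleton clause (NOT p22), p22 = false.
From the singleton clause (NOT p32), p32 = false.
From the singleton clause (NOT p42), p42 = false.
Suppose p21 = true.
From the singleton clause (NOT p31), p31 = false.
From the singleton clause (p33), p33 = true.
From the singleton clause (NOT p41), p41 = false.
From the singleton clause (p43), p43 = true.
But (NOT p43) is also a unit clause — contradiction.
Undo p21 and try p21 = false.
From the singleton clause (p23), p23 = true.
From the singleton clause (NOT p13), p13 = false.
From the singleton clause (NOT p33), p33 = false.
From the singleton clause (p31), p31 = true.
From the singleton clause (NOT p41), p41 = false.
From the singleton clause (p43), p43 = true.
But (NOT p43) is also a unit clause — contradiction.
Both values of p21 lead to a conflict.
Undo p12 and try p12 = false.
From the singleton clause (p13), p13 = true.
From the singleton clause (NOT p23), p23 = false.
From the singleton clause (NOT p33), p33 = false.
From the singleton clause (NOT p43), p43 = false.
Suppose p21 = true.
From the singleton clause (NOT p31), p31 = false.
From the singleton clause (p32), p32 = true.
From the singleton clause (NOT p41), p41 = false.
From the singleton clause (p42), p42 = true.
But (NOT p42) is also a unit clause — contradiction.
Undo p21 and try p21 = false.
From the singleton clause (p22), p22 = true.
From the singleton clause (NOT p32), p32 = false.
From the singleton clause (p31), p31 = true.
From the singleton clause (NOT p41), p41 = false.
From the singleton clause (p42), p42 = true.
But (NOT p42) is also a unit clause — contradiction.
Both values of p21 lead to a conflict.
Both values of p12 lead to a conflict.
Undo p11 and try p11 = true.
From the singleton clause (NOT p21), p21 = false.
From the singleton clause (NOT p31), p31 = false.
From the singleton clause (NOT p41), p41 = false.
Suppose p22 = true.
From the singleton clause (NOT p12), p12 = false.
From the singleton clause (NOT p32), p32 = false.
From the singleton clause (p33), p33 = true.
From the singleton clause (NOT p42), p42 = false.
From the singleton clause (p43), p43 = true.
But (NOT p43) is also a unit clause — contradiction.
Undo p22 and try p22 = false.
From the singleton clause (p23), p23 = true.
From the singleton clause (NOT p13), p13 = false.
From the singleton clause (NOT p33), p33 = false.
From the singleton clause (p32), p32 = true.
From the singleton clause (NOT p12), p12 = false.
From the singleton clause (NOT p42), p42 = false.
From the singleton clause (p43), p43 = true.
But (NOT p43) is also a unit clause — contradiction.
Both values of p22 lead to a conflict.
Both values of p11 lead to a conflict.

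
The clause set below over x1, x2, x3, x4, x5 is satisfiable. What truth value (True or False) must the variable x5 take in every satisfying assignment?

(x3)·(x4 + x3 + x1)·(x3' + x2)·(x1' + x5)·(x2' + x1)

Suppose x5 = 0.
The clause (x3) is unit, so x3 = 1.
The clause (x2) is unit, so x2 = 1.
The clause (x1') is unit, so x1 = 0.
But (x1) is also a unit clause — contradiction.
So every satisfying assignment has x5 = True.

True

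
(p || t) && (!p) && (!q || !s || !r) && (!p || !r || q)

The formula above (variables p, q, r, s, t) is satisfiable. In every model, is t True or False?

True

Suppose t = false.
(p) alone gives p = true.
But (!p) is also a unit clause — contradiction.
So every satisfying assignment has t = True.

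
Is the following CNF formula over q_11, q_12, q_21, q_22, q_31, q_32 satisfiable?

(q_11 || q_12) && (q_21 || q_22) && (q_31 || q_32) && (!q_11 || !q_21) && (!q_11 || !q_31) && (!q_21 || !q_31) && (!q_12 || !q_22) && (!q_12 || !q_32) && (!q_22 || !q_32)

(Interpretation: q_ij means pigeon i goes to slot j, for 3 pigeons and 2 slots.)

No, unsatisfiable

Suppose q_11 = true.
(!q_21) alone gives q_21 = false.
(q_22) alone gives q_22 = true.
(!q_31) alone gives q_31 = false.
(q_32) alone gives q_32 = true.
That conflicts with the unit clause (!q_32).
So q_11 must be the other value — set q_11 = false.
(q_12) alone gives q_12 = true.
(!q_22) alone gives q_22 = false.
(q_21) alone gives q_21 = true.
(!q_31) alone gives q_31 = false.
(q_32) alone gives q_32 = true.
That conflicts with the unit clause (!q_32).
Either choice for q_11 ends in contradiction.
No assignment satisfies every clause.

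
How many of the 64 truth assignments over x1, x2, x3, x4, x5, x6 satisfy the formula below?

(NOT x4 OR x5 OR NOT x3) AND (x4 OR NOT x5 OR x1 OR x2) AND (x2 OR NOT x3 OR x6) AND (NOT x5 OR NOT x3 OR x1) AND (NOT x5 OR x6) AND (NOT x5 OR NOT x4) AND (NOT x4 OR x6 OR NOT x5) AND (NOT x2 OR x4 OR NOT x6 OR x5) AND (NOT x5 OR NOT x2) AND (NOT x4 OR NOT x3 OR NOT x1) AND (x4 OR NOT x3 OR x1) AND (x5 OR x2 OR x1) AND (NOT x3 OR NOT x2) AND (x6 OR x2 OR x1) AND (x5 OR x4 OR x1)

12

There are 2^6 = 64 truth assignments over (x1, x2, x3, x4, x5, x6).
Split on x4. With x4 = true, the clauses containing x4 are satisfied and NOT x4 drops from the rest; 6 of the 2^5 = 32 assignments to the other variables satisfy what remains.
With x4 = false, by the same count on the reduced clause set, 6 assignments work.
(One model: x1=F, x2=T, x3=F, x4=T, x5=F, x6=F.)
Total: 6 + 6 = 12.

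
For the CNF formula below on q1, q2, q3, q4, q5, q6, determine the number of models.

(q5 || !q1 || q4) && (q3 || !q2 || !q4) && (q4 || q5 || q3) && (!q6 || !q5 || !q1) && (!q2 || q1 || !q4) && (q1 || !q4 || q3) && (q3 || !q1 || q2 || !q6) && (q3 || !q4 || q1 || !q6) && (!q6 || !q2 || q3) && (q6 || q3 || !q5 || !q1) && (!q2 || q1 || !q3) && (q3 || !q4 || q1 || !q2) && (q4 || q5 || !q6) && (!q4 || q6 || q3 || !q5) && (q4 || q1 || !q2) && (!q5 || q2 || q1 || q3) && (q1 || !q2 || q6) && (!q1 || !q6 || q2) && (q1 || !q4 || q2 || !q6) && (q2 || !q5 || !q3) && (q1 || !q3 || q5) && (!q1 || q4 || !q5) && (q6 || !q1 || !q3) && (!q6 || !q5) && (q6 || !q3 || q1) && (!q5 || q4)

2

There are 2^6 = 64 truth assignments over (q1, q2, q3, q4, q5, q6).
Split on q6. With q6 = true, the clauses containing q6 are satisfied and !q6 drops from the rest; 1 of the 2^5 = 32 assignments to the other variables satisfy what remains.
With q6 = false, by the same count on the reduced clause set, 1 assignment works.
(One model: q1=T, q2=F, q3=F, q4=T, q5=F, q6=F.)
Total: 1 + 1 = 2.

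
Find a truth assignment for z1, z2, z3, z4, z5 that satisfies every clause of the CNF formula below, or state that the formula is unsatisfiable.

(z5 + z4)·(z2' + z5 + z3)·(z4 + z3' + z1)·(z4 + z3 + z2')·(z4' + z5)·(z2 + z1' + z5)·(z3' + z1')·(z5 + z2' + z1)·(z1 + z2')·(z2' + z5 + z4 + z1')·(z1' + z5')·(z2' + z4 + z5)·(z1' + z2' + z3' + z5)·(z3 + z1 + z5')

z1=0, z2=0, z3=1, z4=1, z5=1

Try z5 = 1.
The clause (z1') is unit, so z1 = 0.
The clause (z2') is unit, so z2 = 0.
The clause (z3) is unit, so z3 = 1.
The clause (z4) is unit, so z4 = 1.
This assignment satisfies each clause.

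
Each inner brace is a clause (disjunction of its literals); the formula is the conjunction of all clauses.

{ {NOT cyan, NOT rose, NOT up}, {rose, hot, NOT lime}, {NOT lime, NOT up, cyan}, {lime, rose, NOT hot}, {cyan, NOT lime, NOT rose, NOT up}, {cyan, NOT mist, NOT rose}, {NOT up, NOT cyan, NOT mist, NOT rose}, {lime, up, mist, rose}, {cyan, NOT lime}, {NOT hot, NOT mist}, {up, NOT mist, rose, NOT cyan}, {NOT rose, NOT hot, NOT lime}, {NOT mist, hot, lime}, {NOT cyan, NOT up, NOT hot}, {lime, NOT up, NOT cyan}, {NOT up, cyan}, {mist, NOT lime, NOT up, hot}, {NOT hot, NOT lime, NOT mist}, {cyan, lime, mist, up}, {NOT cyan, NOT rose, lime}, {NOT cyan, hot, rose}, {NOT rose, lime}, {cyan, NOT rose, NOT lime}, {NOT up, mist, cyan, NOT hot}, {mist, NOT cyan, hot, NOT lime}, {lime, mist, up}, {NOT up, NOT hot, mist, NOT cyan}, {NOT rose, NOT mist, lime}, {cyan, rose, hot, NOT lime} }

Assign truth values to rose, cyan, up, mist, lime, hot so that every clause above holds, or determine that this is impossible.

rose ↦ false; cyan ↦ true; up ↦ false; mist ↦ false; lime ↦ true; hot ↦ true

Try cyan = true.
Try rose = false.
From the singleton clause (hot), hot = true.
From the singleton clause (lime), lime = true.
From the singleton clause (NOT mist), mist = false.
From the singleton clause (NOT up), up = false.
This assignment satisfies each clause.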